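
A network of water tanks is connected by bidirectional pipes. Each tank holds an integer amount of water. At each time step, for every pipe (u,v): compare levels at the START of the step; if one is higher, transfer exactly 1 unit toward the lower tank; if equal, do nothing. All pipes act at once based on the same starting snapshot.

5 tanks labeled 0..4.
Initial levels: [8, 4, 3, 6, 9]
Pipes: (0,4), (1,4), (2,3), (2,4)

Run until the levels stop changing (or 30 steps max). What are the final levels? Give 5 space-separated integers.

Answer: 8 6 6 5 5

Derivation:
Step 1: flows [4->0,4->1,3->2,4->2] -> levels [9 5 5 5 6]
Step 2: flows [0->4,4->1,2=3,4->2] -> levels [8 6 6 5 5]
Step 3: flows [0->4,1->4,2->3,2->4] -> levels [7 5 4 6 8]
Step 4: flows [4->0,4->1,3->2,4->2] -> levels [8 6 6 5 5]
  -> period-2 cycle: step 4 state = step 2 state; never stabilizes
  -> state at step 30: (30-2) mod 2 = 0, same as step 2 -> [8 6 6 5 5]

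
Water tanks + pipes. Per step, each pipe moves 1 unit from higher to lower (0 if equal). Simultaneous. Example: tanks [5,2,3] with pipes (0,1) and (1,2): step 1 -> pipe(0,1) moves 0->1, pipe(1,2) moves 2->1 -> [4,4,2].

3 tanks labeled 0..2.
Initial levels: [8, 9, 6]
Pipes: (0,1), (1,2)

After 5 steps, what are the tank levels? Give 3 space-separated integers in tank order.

Answer: 8 7 8

Derivation:
Step 1: flows [1->0,1->2] -> levels [9 7 7]
Step 2: flows [0->1,1=2] -> levels [8 8 7]
Step 3: flows [0=1,1->2] -> levels [8 7 8]
Step 4: flows [0->1,2->1] -> levels [7 9 7]
Step 5: flows [1->0,1->2] -> levels [8 7 8]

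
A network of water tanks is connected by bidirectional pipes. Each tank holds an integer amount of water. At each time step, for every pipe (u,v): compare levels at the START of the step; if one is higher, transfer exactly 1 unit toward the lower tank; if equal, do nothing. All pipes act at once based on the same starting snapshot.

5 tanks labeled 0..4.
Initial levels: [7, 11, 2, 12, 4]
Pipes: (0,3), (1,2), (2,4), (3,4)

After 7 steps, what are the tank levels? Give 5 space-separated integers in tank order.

Step 1: flows [3->0,1->2,4->2,3->4] -> levels [8 10 4 10 4]
Step 2: flows [3->0,1->2,2=4,3->4] -> levels [9 9 5 8 5]
Step 3: flows [0->3,1->2,2=4,3->4] -> levels [8 8 6 8 6]
Step 4: flows [0=3,1->2,2=4,3->4] -> levels [8 7 7 7 7]
Step 5: flows [0->3,1=2,2=4,3=4] -> levels [7 7 7 8 7]
Step 6: flows [3->0,1=2,2=4,3->4] -> levels [8 7 7 6 8]
Step 7: flows [0->3,1=2,4->2,4->3] -> levels [7 7 8 8 6]

Answer: 7 7 8 8 6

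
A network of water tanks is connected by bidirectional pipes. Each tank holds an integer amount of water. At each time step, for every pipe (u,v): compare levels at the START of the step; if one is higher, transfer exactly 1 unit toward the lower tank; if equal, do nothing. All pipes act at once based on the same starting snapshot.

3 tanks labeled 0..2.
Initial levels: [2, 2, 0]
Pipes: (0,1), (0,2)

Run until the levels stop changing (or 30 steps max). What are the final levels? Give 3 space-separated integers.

Step 1: flows [0=1,0->2] -> levels [1 2 1]
Step 2: flows [1->0,0=2] -> levels [2 1 1]
Step 3: flows [0->1,0->2] -> levels [0 2 2]
Step 4: flows [1->0,2->0] -> levels [2 1 1]
  -> period-2 cycle: step 4 state = step 2 state; never stabilizes
  -> state at step 30: (30-2) mod 2 = 0, same as step 2 -> [2 1 1]

Answer: 2 1 1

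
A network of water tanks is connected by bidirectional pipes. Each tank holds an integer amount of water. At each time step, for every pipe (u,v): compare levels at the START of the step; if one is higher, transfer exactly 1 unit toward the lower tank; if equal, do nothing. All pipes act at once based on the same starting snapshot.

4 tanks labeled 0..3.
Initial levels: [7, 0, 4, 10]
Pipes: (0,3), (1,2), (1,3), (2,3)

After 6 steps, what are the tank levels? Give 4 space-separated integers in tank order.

Step 1: flows [3->0,2->1,3->1,3->2] -> levels [8 2 4 7]
Step 2: flows [0->3,2->1,3->1,3->2] -> levels [7 4 4 6]
Step 3: flows [0->3,1=2,3->1,3->2] -> levels [6 5 5 5]
Step 4: flows [0->3,1=2,1=3,2=3] -> levels [5 5 5 6]
Step 5: flows [3->0,1=2,3->1,3->2] -> levels [6 6 6 3]
Step 6: flows [0->3,1=2,1->3,2->3] -> levels [5 5 5 6]

Answer: 5 5 5 6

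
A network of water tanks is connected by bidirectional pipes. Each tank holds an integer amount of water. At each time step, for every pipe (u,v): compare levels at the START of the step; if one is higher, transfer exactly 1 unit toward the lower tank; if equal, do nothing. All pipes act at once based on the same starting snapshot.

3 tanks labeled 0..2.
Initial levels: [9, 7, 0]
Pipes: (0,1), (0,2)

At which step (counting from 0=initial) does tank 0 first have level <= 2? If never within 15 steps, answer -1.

Answer: -1

Derivation:
Step 1: flows [0->1,0->2] -> levels [7 8 1]
Step 2: flows [1->0,0->2] -> levels [7 7 2]
Step 3: flows [0=1,0->2] -> levels [6 7 3]
Step 4: flows [1->0,0->2] -> levels [6 6 4]
Step 5: flows [0=1,0->2] -> levels [5 6 5]
Step 6: flows [1->0,0=2] -> levels [6 5 5]
Step 7: flows [0->1,0->2] -> levels [4 6 6]
Step 8: flows [1->0,2->0] -> levels [6 5 5]
  -> period-2 cycle (repeats step 6); tank 0 never drops to <=2
Tank 0 never reaches <=2 within 15 steps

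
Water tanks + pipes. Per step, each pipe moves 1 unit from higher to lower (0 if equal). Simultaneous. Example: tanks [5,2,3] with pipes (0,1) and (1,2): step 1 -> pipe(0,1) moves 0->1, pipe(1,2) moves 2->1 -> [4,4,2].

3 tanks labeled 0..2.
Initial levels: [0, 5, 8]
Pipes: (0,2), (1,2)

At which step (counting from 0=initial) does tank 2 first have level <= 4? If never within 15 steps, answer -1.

Step 1: flows [2->0,2->1] -> levels [1 6 6]
Step 2: flows [2->0,1=2] -> levels [2 6 5]
Step 3: flows [2->0,1->2] -> levels [3 5 5]
Step 4: flows [2->0,1=2] -> levels [4 5 4]
Tank 2 first reaches <=4 at step 4

Answer: 4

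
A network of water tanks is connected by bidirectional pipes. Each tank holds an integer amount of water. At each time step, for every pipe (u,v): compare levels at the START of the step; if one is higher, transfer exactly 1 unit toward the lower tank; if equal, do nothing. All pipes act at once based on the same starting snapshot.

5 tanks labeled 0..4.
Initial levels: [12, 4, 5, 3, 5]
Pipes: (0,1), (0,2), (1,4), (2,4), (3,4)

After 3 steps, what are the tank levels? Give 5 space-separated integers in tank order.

Answer: 6 7 7 4 5

Derivation:
Step 1: flows [0->1,0->2,4->1,2=4,4->3] -> levels [10 6 6 4 3]
Step 2: flows [0->1,0->2,1->4,2->4,3->4] -> levels [8 6 6 3 6]
Step 3: flows [0->1,0->2,1=4,2=4,4->3] -> levels [6 7 7 4 5]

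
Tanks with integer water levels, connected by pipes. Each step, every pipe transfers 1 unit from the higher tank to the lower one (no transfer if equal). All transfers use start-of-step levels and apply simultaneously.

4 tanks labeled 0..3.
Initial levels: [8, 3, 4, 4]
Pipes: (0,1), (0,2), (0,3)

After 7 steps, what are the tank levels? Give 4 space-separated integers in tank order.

Answer: 7 4 4 4

Derivation:
Step 1: flows [0->1,0->2,0->3] -> levels [5 4 5 5]
Step 2: flows [0->1,0=2,0=3] -> levels [4 5 5 5]
Step 3: flows [1->0,2->0,3->0] -> levels [7 4 4 4]
Step 4: flows [0->1,0->2,0->3] -> levels [4 5 5 5]
  -> period-2 cycle: step 4 state = step 2 state
  -> state at step 7: (7-2) mod 2 = 1, same as step 3 -> [7 4 4 4]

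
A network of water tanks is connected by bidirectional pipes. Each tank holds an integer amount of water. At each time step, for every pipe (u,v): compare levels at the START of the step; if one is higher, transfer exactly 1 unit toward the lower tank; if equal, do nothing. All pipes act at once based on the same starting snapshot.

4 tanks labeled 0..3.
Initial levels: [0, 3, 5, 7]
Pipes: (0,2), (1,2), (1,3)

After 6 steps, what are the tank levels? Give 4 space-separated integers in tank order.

Step 1: flows [2->0,2->1,3->1] -> levels [1 5 3 6]
Step 2: flows [2->0,1->2,3->1] -> levels [2 5 3 5]
Step 3: flows [2->0,1->2,1=3] -> levels [3 4 3 5]
Step 4: flows [0=2,1->2,3->1] -> levels [3 4 4 4]
Step 5: flows [2->0,1=2,1=3] -> levels [4 4 3 4]
Step 6: flows [0->2,1->2,1=3] -> levels [3 3 5 4]

Answer: 3 3 5 4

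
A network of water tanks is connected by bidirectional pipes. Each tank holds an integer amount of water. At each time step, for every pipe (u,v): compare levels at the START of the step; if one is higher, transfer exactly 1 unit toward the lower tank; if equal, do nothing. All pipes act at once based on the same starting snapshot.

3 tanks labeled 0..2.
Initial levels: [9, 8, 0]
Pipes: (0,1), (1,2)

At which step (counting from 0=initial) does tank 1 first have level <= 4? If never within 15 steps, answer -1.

Step 1: flows [0->1,1->2] -> levels [8 8 1]
Step 2: flows [0=1,1->2] -> levels [8 7 2]
Step 3: flows [0->1,1->2] -> levels [7 7 3]
Step 4: flows [0=1,1->2] -> levels [7 6 4]
Step 5: flows [0->1,1->2] -> levels [6 6 5]
Step 6: flows [0=1,1->2] -> levels [6 5 6]
Step 7: flows [0->1,2->1] -> levels [5 7 5]
Step 8: flows [1->0,1->2] -> levels [6 5 6]
  -> period-2 cycle (repeats step 6); tank 1 never drops to <=4
Tank 1 never reaches <=4 within 15 steps

Answer: -1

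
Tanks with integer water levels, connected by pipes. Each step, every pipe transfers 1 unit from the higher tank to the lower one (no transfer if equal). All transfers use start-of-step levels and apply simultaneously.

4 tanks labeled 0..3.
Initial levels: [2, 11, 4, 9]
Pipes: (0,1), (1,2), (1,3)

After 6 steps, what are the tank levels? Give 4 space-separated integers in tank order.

Step 1: flows [1->0,1->2,1->3] -> levels [3 8 5 10]
Step 2: flows [1->0,1->2,3->1] -> levels [4 7 6 9]
Step 3: flows [1->0,1->2,3->1] -> levels [5 6 7 8]
Step 4: flows [1->0,2->1,3->1] -> levels [6 7 6 7]
Step 5: flows [1->0,1->2,1=3] -> levels [7 5 7 7]
Step 6: flows [0->1,2->1,3->1] -> levels [6 8 6 6]

Answer: 6 8 6 6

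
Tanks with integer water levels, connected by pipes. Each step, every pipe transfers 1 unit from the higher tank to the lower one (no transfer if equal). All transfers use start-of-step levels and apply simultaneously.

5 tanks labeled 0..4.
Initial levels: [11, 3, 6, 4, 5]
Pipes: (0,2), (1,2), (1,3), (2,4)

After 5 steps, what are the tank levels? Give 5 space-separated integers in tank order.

Step 1: flows [0->2,2->1,3->1,2->4] -> levels [10 5 5 3 6]
Step 2: flows [0->2,1=2,1->3,4->2] -> levels [9 4 7 4 5]
Step 3: flows [0->2,2->1,1=3,2->4] -> levels [8 5 6 4 6]
Step 4: flows [0->2,2->1,1->3,2=4] -> levels [7 5 6 5 6]
Step 5: flows [0->2,2->1,1=3,2=4] -> levels [6 6 6 5 6]

Answer: 6 6 6 5 6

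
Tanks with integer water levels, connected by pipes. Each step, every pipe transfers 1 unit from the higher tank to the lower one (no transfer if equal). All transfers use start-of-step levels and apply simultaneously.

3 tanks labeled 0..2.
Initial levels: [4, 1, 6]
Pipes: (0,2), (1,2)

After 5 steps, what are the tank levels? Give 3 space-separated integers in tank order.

Step 1: flows [2->0,2->1] -> levels [5 2 4]
Step 2: flows [0->2,2->1] -> levels [4 3 4]
Step 3: flows [0=2,2->1] -> levels [4 4 3]
Step 4: flows [0->2,1->2] -> levels [3 3 5]
Step 5: flows [2->0,2->1] -> levels [4 4 3]

Answer: 4 4 3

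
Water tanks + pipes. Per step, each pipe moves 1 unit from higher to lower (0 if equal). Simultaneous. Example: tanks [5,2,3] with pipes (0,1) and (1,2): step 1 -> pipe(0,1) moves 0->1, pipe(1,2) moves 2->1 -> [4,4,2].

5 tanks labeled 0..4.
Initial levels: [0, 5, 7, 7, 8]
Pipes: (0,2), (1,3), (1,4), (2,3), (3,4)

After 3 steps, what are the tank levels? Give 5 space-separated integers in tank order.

Step 1: flows [2->0,3->1,4->1,2=3,4->3] -> levels [1 7 6 7 6]
Step 2: flows [2->0,1=3,1->4,3->2,3->4] -> levels [2 6 6 5 8]
Step 3: flows [2->0,1->3,4->1,2->3,4->3] -> levels [3 6 4 8 6]

Answer: 3 6 4 8 6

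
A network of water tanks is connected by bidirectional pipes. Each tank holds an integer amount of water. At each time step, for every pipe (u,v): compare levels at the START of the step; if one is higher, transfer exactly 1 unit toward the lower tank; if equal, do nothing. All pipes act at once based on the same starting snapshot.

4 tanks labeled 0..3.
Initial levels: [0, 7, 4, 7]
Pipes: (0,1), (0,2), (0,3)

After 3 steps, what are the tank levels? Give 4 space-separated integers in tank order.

Answer: 4 5 4 5

Derivation:
Step 1: flows [1->0,2->0,3->0] -> levels [3 6 3 6]
Step 2: flows [1->0,0=2,3->0] -> levels [5 5 3 5]
Step 3: flows [0=1,0->2,0=3] -> levels [4 5 4 5]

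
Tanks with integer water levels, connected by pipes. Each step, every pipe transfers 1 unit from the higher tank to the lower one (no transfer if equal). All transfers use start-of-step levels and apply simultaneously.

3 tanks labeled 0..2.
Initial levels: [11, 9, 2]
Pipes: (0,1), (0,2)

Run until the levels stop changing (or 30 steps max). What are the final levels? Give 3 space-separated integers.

Step 1: flows [0->1,0->2] -> levels [9 10 3]
Step 2: flows [1->0,0->2] -> levels [9 9 4]
Step 3: flows [0=1,0->2] -> levels [8 9 5]
Step 4: flows [1->0,0->2] -> levels [8 8 6]
Step 5: flows [0=1,0->2] -> levels [7 8 7]
Step 6: flows [1->0,0=2] -> levels [8 7 7]
Step 7: flows [0->1,0->2] -> levels [6 8 8]
Step 8: flows [1->0,2->0] -> levels [8 7 7]
  -> period-2 cycle: step 8 state = step 6 state; never stabilizes
  -> state at step 30: (30-6) mod 2 = 0, same as step 6 -> [8 7 7]

Answer: 8 7 7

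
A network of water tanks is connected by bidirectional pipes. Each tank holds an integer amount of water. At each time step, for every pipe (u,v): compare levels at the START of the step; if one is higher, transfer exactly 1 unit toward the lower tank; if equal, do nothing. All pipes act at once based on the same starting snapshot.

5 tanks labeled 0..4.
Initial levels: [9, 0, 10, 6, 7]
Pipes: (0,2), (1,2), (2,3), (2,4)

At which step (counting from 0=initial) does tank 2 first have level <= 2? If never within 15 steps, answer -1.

Answer: -1

Derivation:
Step 1: flows [2->0,2->1,2->3,2->4] -> levels [10 1 6 7 8]
Step 2: flows [0->2,2->1,3->2,4->2] -> levels [9 2 8 6 7]
Step 3: flows [0->2,2->1,2->3,2->4] -> levels [8 3 6 7 8]
Step 4: flows [0->2,2->1,3->2,4->2] -> levels [7 4 8 6 7]
Step 5: flows [2->0,2->1,2->3,2->4] -> levels [8 5 4 7 8]
Step 6: flows [0->2,1->2,3->2,4->2] -> levels [7 4 8 6 7]
  -> period-2 cycle (repeats step 4); tank 2 never drops to <=2
Tank 2 never reaches <=2 within 15 steps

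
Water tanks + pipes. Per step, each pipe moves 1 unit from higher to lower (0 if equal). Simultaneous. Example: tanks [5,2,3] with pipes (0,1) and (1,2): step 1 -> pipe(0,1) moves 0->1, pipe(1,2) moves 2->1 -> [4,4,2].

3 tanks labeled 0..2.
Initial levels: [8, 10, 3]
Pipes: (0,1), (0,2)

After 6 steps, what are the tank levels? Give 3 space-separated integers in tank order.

Step 1: flows [1->0,0->2] -> levels [8 9 4]
Step 2: flows [1->0,0->2] -> levels [8 8 5]
Step 3: flows [0=1,0->2] -> levels [7 8 6]
Step 4: flows [1->0,0->2] -> levels [7 7 7]
Step 5: flows [0=1,0=2] -> levels [7 7 7]
  -> stable; steps 6..6 unchanged -> [7 7 7]

Answer: 7 7 7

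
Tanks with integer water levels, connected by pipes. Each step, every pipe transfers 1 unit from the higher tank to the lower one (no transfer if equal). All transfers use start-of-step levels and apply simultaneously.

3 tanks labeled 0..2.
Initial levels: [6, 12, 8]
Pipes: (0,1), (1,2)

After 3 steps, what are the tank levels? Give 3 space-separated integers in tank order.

Answer: 8 9 9

Derivation:
Step 1: flows [1->0,1->2] -> levels [7 10 9]
Step 2: flows [1->0,1->2] -> levels [8 8 10]
Step 3: flows [0=1,2->1] -> levels [8 9 9]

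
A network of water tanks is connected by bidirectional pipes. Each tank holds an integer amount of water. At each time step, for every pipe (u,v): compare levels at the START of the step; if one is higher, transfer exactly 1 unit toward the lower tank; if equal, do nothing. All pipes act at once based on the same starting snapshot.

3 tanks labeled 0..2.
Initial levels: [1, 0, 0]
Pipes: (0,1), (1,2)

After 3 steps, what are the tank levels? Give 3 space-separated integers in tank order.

Answer: 0 1 0

Derivation:
Step 1: flows [0->1,1=2] -> levels [0 1 0]
Step 2: flows [1->0,1->2] -> levels [1 -1 1]
Step 3: flows [0->1,2->1] -> levels [0 1 0]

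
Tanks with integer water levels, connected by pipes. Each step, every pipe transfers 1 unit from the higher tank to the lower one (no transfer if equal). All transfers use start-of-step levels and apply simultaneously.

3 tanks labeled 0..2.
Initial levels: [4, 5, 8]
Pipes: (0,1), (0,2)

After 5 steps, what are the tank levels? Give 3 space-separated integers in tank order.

Answer: 5 6 6

Derivation:
Step 1: flows [1->0,2->0] -> levels [6 4 7]
Step 2: flows [0->1,2->0] -> levels [6 5 6]
Step 3: flows [0->1,0=2] -> levels [5 6 6]
Step 4: flows [1->0,2->0] -> levels [7 5 5]
Step 5: flows [0->1,0->2] -> levels [5 6 6]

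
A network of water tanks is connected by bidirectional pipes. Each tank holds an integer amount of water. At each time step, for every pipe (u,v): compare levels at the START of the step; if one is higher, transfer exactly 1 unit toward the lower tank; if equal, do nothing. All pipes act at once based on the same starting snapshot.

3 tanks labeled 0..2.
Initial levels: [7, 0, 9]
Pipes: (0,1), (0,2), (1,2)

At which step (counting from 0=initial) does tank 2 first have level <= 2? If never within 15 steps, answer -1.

Answer: -1

Derivation:
Step 1: flows [0->1,2->0,2->1] -> levels [7 2 7]
Step 2: flows [0->1,0=2,2->1] -> levels [6 4 6]
Step 3: flows [0->1,0=2,2->1] -> levels [5 6 5]
Step 4: flows [1->0,0=2,1->2] -> levels [6 4 6]
  -> period-2 cycle (repeats step 2); tank 2 never drops to <=2
Tank 2 never reaches <=2 within 15 steps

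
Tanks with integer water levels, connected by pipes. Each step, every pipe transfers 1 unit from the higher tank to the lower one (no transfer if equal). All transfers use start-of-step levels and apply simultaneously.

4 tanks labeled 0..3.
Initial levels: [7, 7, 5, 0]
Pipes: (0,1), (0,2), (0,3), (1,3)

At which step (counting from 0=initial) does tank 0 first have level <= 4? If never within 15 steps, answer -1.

Answer: 3

Derivation:
Step 1: flows [0=1,0->2,0->3,1->3] -> levels [5 6 6 2]
Step 2: flows [1->0,2->0,0->3,1->3] -> levels [6 4 5 4]
Step 3: flows [0->1,0->2,0->3,1=3] -> levels [3 5 6 5]
Tank 0 first reaches <=4 at step 3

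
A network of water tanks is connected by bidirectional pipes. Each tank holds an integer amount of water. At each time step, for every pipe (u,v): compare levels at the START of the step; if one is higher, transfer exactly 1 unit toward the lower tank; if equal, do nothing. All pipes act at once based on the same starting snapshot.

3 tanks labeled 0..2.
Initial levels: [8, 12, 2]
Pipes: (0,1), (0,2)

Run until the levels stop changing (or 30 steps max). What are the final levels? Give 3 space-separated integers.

Step 1: flows [1->0,0->2] -> levels [8 11 3]
Step 2: flows [1->0,0->2] -> levels [8 10 4]
Step 3: flows [1->0,0->2] -> levels [8 9 5]
Step 4: flows [1->0,0->2] -> levels [8 8 6]
Step 5: flows [0=1,0->2] -> levels [7 8 7]
Step 6: flows [1->0,0=2] -> levels [8 7 7]
Step 7: flows [0->1,0->2] -> levels [6 8 8]
Step 8: flows [1->0,2->0] -> levels [8 7 7]
  -> period-2 cycle: step 8 state = step 6 state; never stabilizes
  -> state at step 30: (30-6) mod 2 = 0, same as step 6 -> [8 7 7]

Answer: 8 7 7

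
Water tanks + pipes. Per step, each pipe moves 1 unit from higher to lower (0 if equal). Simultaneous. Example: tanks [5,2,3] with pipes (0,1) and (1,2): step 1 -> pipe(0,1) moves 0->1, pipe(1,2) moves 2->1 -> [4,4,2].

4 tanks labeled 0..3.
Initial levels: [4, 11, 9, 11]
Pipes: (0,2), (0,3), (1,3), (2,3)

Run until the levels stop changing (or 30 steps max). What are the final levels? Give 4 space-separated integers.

Answer: 8 8 8 11

Derivation:
Step 1: flows [2->0,3->0,1=3,3->2] -> levels [6 11 9 9]
Step 2: flows [2->0,3->0,1->3,2=3] -> levels [8 10 8 9]
Step 3: flows [0=2,3->0,1->3,3->2] -> levels [9 9 9 8]
Step 4: flows [0=2,0->3,1->3,2->3] -> levels [8 8 8 11]
Step 5: flows [0=2,3->0,3->1,3->2] -> levels [9 9 9 8]
  -> period-2 cycle: step 5 state = step 3 state; never stabilizes
  -> state at step 30: (30-3) mod 2 = 1, same as step 4 -> [8 8 8 11]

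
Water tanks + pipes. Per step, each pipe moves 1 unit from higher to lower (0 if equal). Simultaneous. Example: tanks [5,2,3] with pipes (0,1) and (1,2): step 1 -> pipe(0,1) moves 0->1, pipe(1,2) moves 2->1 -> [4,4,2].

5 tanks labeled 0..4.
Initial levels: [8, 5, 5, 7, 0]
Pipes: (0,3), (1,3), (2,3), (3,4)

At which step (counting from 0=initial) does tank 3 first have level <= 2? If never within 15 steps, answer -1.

Answer: -1

Derivation:
Step 1: flows [0->3,3->1,3->2,3->4] -> levels [7 6 6 5 1]
Step 2: flows [0->3,1->3,2->3,3->4] -> levels [6 5 5 7 2]
Step 3: flows [3->0,3->1,3->2,3->4] -> levels [7 6 6 3 3]
Step 4: flows [0->3,1->3,2->3,3=4] -> levels [6 5 5 6 3]
Step 5: flows [0=3,3->1,3->2,3->4] -> levels [6 6 6 3 4]
Step 6: flows [0->3,1->3,2->3,4->3] -> levels [5 5 5 7 3]
Step 7: flows [3->0,3->1,3->2,3->4] -> levels [6 6 6 3 4]
  -> period-2 cycle (repeats step 5); tank 3 never drops to <=2
Tank 3 never reaches <=2 within 15 steps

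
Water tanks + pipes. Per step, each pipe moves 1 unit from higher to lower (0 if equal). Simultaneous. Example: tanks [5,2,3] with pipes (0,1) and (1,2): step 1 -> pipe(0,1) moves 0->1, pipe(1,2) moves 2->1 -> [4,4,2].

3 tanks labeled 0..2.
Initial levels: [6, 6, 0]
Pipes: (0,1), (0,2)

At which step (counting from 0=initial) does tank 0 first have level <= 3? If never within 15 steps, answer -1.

Step 1: flows [0=1,0->2] -> levels [5 6 1]
Step 2: flows [1->0,0->2] -> levels [5 5 2]
Step 3: flows [0=1,0->2] -> levels [4 5 3]
Step 4: flows [1->0,0->2] -> levels [4 4 4]
Step 5: flows [0=1,0=2] -> levels [4 4 4]
  -> stable; tank 0 stays at 4 > 3
Tank 0 never reaches <=3 within 15 steps

Answer: -1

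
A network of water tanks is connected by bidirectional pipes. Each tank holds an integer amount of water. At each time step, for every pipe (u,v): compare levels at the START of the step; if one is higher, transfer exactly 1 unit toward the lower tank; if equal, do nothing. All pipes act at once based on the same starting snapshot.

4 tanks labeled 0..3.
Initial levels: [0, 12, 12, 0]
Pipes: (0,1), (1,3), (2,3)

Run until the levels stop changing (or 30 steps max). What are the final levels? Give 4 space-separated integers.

Step 1: flows [1->0,1->3,2->3] -> levels [1 10 11 2]
Step 2: flows [1->0,1->3,2->3] -> levels [2 8 10 4]
Step 3: flows [1->0,1->3,2->3] -> levels [3 6 9 6]
Step 4: flows [1->0,1=3,2->3] -> levels [4 5 8 7]
Step 5: flows [1->0,3->1,2->3] -> levels [5 5 7 7]
Step 6: flows [0=1,3->1,2=3] -> levels [5 6 7 6]
Step 7: flows [1->0,1=3,2->3] -> levels [6 5 6 7]
Step 8: flows [0->1,3->1,3->2] -> levels [5 7 7 5]
Step 9: flows [1->0,1->3,2->3] -> levels [6 5 6 7]
  -> period-2 cycle: step 9 state = step 7 state; never stabilizes
  -> state at step 30: (30-7) mod 2 = 1, same as step 8 -> [5 7 7 5]

Answer: 5 7 7 5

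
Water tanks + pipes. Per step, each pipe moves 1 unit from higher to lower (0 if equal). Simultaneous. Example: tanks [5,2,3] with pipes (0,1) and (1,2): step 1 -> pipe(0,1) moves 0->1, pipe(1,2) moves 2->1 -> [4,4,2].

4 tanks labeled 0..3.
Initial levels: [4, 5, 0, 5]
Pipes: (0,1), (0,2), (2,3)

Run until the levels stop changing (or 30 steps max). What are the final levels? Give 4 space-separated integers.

Step 1: flows [1->0,0->2,3->2] -> levels [4 4 2 4]
Step 2: flows [0=1,0->2,3->2] -> levels [3 4 4 3]
Step 3: flows [1->0,2->0,2->3] -> levels [5 3 2 4]
Step 4: flows [0->1,0->2,3->2] -> levels [3 4 4 3]
  -> period-2 cycle: step 4 state = step 2 state; never stabilizes
  -> state at step 30: (30-2) mod 2 = 0, same as step 2 -> [3 4 4 3]

Answer: 3 4 4 3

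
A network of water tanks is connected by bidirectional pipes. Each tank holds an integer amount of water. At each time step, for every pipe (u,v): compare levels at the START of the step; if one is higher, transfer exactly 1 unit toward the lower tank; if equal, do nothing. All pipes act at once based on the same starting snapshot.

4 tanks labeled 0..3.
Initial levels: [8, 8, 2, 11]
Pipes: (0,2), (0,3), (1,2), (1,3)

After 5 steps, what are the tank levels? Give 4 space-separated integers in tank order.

Step 1: flows [0->2,3->0,1->2,3->1] -> levels [8 8 4 9]
Step 2: flows [0->2,3->0,1->2,3->1] -> levels [8 8 6 7]
Step 3: flows [0->2,0->3,1->2,1->3] -> levels [6 6 8 9]
Step 4: flows [2->0,3->0,2->1,3->1] -> levels [8 8 6 7]
  -> period-2 cycle: step 4 state = step 2 state
  -> state at step 5: (5-2) mod 2 = 1, same as step 3 -> [6 6 8 9]

Answer: 6 6 8 9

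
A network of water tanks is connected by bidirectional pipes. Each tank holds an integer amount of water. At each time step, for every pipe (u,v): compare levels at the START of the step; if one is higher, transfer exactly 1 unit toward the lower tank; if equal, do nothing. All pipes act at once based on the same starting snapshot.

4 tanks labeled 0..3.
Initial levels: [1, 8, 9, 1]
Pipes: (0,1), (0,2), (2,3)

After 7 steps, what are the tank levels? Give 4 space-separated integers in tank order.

Answer: 6 5 3 5

Derivation:
Step 1: flows [1->0,2->0,2->3] -> levels [3 7 7 2]
Step 2: flows [1->0,2->0,2->3] -> levels [5 6 5 3]
Step 3: flows [1->0,0=2,2->3] -> levels [6 5 4 4]
Step 4: flows [0->1,0->2,2=3] -> levels [4 6 5 4]
Step 5: flows [1->0,2->0,2->3] -> levels [6 5 3 5]
Step 6: flows [0->1,0->2,3->2] -> levels [4 6 5 4]
  -> period-2 cycle: step 6 state = step 4 state
  -> state at step 7: (7-4) mod 2 = 1, same as step 5 -> [6 5 3 5]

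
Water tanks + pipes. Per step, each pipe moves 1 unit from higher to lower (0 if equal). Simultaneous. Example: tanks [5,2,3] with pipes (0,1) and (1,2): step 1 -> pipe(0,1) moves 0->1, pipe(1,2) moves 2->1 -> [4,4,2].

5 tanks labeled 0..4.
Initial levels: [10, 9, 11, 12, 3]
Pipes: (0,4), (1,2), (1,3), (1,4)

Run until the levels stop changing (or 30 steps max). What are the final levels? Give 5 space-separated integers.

Answer: 9 11 9 9 7

Derivation:
Step 1: flows [0->4,2->1,3->1,1->4] -> levels [9 10 10 11 5]
Step 2: flows [0->4,1=2,3->1,1->4] -> levels [8 10 10 10 7]
Step 3: flows [0->4,1=2,1=3,1->4] -> levels [7 9 10 10 9]
Step 4: flows [4->0,2->1,3->1,1=4] -> levels [8 11 9 9 8]
Step 5: flows [0=4,1->2,1->3,1->4] -> levels [8 8 10 10 9]
Step 6: flows [4->0,2->1,3->1,4->1] -> levels [9 11 9 9 7]
Step 7: flows [0->4,1->2,1->3,1->4] -> levels [8 8 10 10 9]
  -> period-2 cycle: step 7 state = step 5 state; never stabilizes
  -> state at step 30: (30-5) mod 2 = 1, same as step 6 -> [9 11 9 9 7]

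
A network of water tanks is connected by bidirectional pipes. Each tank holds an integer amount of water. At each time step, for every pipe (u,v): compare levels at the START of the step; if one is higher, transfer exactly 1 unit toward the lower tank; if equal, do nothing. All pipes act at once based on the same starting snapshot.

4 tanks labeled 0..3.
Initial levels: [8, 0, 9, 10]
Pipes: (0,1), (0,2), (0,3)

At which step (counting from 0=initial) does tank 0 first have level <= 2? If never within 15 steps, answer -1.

Step 1: flows [0->1,2->0,3->0] -> levels [9 1 8 9]
Step 2: flows [0->1,0->2,0=3] -> levels [7 2 9 9]
Step 3: flows [0->1,2->0,3->0] -> levels [8 3 8 8]
Step 4: flows [0->1,0=2,0=3] -> levels [7 4 8 8]
Step 5: flows [0->1,2->0,3->0] -> levels [8 5 7 7]
Step 6: flows [0->1,0->2,0->3] -> levels [5 6 8 8]
Step 7: flows [1->0,2->0,3->0] -> levels [8 5 7 7]
  -> period-2 cycle (repeats step 5); tank 0 never drops to <=2
Tank 0 never reaches <=2 within 15 steps

Answer: -1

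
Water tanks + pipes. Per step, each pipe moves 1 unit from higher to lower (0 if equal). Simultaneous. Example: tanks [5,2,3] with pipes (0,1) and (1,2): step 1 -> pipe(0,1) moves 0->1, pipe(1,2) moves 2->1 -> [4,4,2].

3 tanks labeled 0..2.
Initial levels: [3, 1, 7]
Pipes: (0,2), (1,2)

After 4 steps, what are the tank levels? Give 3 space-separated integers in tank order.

Step 1: flows [2->0,2->1] -> levels [4 2 5]
Step 2: flows [2->0,2->1] -> levels [5 3 3]
Step 3: flows [0->2,1=2] -> levels [4 3 4]
Step 4: flows [0=2,2->1] -> levels [4 4 3]

Answer: 4 4 3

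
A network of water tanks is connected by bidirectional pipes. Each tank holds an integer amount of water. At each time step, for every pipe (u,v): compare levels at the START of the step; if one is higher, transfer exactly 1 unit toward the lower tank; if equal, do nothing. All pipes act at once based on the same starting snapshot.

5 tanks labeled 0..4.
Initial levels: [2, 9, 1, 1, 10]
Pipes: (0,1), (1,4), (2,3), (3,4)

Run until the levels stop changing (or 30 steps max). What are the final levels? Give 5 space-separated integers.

Step 1: flows [1->0,4->1,2=3,4->3] -> levels [3 9 1 2 8]
Step 2: flows [1->0,1->4,3->2,4->3] -> levels [4 7 2 2 8]
Step 3: flows [1->0,4->1,2=3,4->3] -> levels [5 7 2 3 6]
Step 4: flows [1->0,1->4,3->2,4->3] -> levels [6 5 3 3 6]
Step 5: flows [0->1,4->1,2=3,4->3] -> levels [5 7 3 4 4]
Step 6: flows [1->0,1->4,3->2,3=4] -> levels [6 5 4 3 5]
Step 7: flows [0->1,1=4,2->3,4->3] -> levels [5 6 3 5 4]
Step 8: flows [1->0,1->4,3->2,3->4] -> levels [6 4 4 3 6]
Step 9: flows [0->1,4->1,2->3,4->3] -> levels [5 6 3 5 4]
  -> period-2 cycle: step 9 state = step 7 state; never stabilizes
  -> state at step 30: (30-7) mod 2 = 1, same as step 8 -> [6 4 4 3 6]

Answer: 6 4 4 3 6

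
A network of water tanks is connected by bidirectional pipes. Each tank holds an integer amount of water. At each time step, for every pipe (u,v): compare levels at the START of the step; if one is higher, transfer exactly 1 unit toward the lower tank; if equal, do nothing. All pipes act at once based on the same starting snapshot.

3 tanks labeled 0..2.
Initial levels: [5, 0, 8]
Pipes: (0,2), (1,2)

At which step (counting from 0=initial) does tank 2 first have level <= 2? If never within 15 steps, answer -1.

Answer: -1

Derivation:
Step 1: flows [2->0,2->1] -> levels [6 1 6]
Step 2: flows [0=2,2->1] -> levels [6 2 5]
Step 3: flows [0->2,2->1] -> levels [5 3 5]
Step 4: flows [0=2,2->1] -> levels [5 4 4]
Step 5: flows [0->2,1=2] -> levels [4 4 5]
Step 6: flows [2->0,2->1] -> levels [5 5 3]
Step 7: flows [0->2,1->2] -> levels [4 4 5]
  -> period-2 cycle (repeats step 5); tank 2 never drops to <=2
Tank 2 never reaches <=2 within 15 steps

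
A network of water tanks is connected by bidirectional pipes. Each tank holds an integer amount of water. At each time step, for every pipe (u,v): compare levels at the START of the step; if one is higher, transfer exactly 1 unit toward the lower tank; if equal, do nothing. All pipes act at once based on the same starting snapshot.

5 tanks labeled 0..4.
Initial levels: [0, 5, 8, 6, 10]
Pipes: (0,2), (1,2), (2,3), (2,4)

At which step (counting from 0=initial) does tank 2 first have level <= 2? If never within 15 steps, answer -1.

Step 1: flows [2->0,2->1,2->3,4->2] -> levels [1 6 6 7 9]
Step 2: flows [2->0,1=2,3->2,4->2] -> levels [2 6 7 6 8]
Step 3: flows [2->0,2->1,2->3,4->2] -> levels [3 7 5 7 7]
Step 4: flows [2->0,1->2,3->2,4->2] -> levels [4 6 7 6 6]
Step 5: flows [2->0,2->1,2->3,2->4] -> levels [5 7 3 7 7]
Step 6: flows [0->2,1->2,3->2,4->2] -> levels [4 6 7 6 6]
  -> period-2 cycle (repeats step 4); tank 2 never drops to <=2
Tank 2 never reaches <=2 within 15 steps

Answer: -1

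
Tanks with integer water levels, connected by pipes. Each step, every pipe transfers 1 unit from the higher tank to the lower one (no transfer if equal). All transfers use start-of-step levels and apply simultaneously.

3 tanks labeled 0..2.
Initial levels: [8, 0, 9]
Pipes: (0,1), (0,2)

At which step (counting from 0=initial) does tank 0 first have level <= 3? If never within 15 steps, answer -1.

Step 1: flows [0->1,2->0] -> levels [8 1 8]
Step 2: flows [0->1,0=2] -> levels [7 2 8]
Step 3: flows [0->1,2->0] -> levels [7 3 7]
Step 4: flows [0->1,0=2] -> levels [6 4 7]
Step 5: flows [0->1,2->0] -> levels [6 5 6]
Step 6: flows [0->1,0=2] -> levels [5 6 6]
Step 7: flows [1->0,2->0] -> levels [7 5 5]
Step 8: flows [0->1,0->2] -> levels [5 6 6]
  -> period-2 cycle (repeats step 6); tank 0 never drops to <=3
Tank 0 never reaches <=3 within 15 steps

Answer: -1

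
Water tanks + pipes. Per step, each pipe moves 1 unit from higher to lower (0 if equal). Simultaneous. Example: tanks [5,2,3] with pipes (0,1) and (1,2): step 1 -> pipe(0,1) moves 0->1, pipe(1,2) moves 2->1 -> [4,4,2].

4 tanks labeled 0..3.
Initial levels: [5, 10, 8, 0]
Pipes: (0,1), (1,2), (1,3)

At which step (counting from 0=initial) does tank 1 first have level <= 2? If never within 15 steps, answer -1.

Step 1: flows [1->0,1->2,1->3] -> levels [6 7 9 1]
Step 2: flows [1->0,2->1,1->3] -> levels [7 6 8 2]
Step 3: flows [0->1,2->1,1->3] -> levels [6 7 7 3]
Step 4: flows [1->0,1=2,1->3] -> levels [7 5 7 4]
Step 5: flows [0->1,2->1,1->3] -> levels [6 6 6 5]
Step 6: flows [0=1,1=2,1->3] -> levels [6 5 6 6]
Step 7: flows [0->1,2->1,3->1] -> levels [5 8 5 5]
Step 8: flows [1->0,1->2,1->3] -> levels [6 5 6 6]
  -> period-2 cycle (repeats step 6); tank 1 never drops to <=2
Tank 1 never reaches <=2 within 15 steps

Answer: -1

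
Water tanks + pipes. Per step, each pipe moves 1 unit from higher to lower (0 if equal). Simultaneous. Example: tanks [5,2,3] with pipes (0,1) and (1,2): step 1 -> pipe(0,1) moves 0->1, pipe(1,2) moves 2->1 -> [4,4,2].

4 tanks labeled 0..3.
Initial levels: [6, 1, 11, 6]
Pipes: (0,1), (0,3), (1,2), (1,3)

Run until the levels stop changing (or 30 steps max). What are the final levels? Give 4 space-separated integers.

Step 1: flows [0->1,0=3,2->1,3->1] -> levels [5 4 10 5]
Step 2: flows [0->1,0=3,2->1,3->1] -> levels [4 7 9 4]
Step 3: flows [1->0,0=3,2->1,1->3] -> levels [5 6 8 5]
Step 4: flows [1->0,0=3,2->1,1->3] -> levels [6 5 7 6]
Step 5: flows [0->1,0=3,2->1,3->1] -> levels [5 8 6 5]
Step 6: flows [1->0,0=3,1->2,1->3] -> levels [6 5 7 6]
  -> period-2 cycle: step 6 state = step 4 state; never stabilizes
  -> state at step 30: (30-4) mod 2 = 0, same as step 4 -> [6 5 7 6]

Answer: 6 5 7 6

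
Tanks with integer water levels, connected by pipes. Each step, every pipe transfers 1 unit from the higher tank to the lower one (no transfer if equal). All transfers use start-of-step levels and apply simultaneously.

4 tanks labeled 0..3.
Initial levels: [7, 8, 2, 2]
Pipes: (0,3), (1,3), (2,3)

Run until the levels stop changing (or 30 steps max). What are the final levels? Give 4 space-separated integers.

Answer: 5 5 5 4

Derivation:
Step 1: flows [0->3,1->3,2=3] -> levels [6 7 2 4]
Step 2: flows [0->3,1->3,3->2] -> levels [5 6 3 5]
Step 3: flows [0=3,1->3,3->2] -> levels [5 5 4 5]
Step 4: flows [0=3,1=3,3->2] -> levels [5 5 5 4]
Step 5: flows [0->3,1->3,2->3] -> levels [4 4 4 7]
Step 6: flows [3->0,3->1,3->2] -> levels [5 5 5 4]
  -> period-2 cycle: step 6 state = step 4 state; never stabilizes
  -> state at step 30: (30-4) mod 2 = 0, same as step 4 -> [5 5 5 4]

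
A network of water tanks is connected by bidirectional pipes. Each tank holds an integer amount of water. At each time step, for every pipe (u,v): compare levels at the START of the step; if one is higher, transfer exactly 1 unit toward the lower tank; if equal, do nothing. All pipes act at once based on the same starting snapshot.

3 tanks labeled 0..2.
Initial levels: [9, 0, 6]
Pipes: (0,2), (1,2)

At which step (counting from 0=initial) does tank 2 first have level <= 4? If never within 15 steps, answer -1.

Step 1: flows [0->2,2->1] -> levels [8 1 6]
Step 2: flows [0->2,2->1] -> levels [7 2 6]
Step 3: flows [0->2,2->1] -> levels [6 3 6]
Step 4: flows [0=2,2->1] -> levels [6 4 5]
Step 5: flows [0->2,2->1] -> levels [5 5 5]
Step 6: flows [0=2,1=2] -> levels [5 5 5]
  -> stable; tank 2 stays at 5 > 4
Tank 2 never reaches <=4 within 15 steps

Answer: -1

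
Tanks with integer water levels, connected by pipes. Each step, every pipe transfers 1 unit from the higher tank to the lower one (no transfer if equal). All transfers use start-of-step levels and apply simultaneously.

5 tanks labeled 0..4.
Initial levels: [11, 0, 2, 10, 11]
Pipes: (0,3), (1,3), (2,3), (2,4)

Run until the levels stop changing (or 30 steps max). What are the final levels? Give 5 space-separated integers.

Answer: 6 6 6 8 8

Derivation:
Step 1: flows [0->3,3->1,3->2,4->2] -> levels [10 1 4 9 10]
Step 2: flows [0->3,3->1,3->2,4->2] -> levels [9 2 6 8 9]
Step 3: flows [0->3,3->1,3->2,4->2] -> levels [8 3 8 7 8]
Step 4: flows [0->3,3->1,2->3,2=4] -> levels [7 4 7 8 8]
Step 5: flows [3->0,3->1,3->2,4->2] -> levels [8 5 9 5 7]
Step 6: flows [0->3,1=3,2->3,2->4] -> levels [7 5 7 7 8]
Step 7: flows [0=3,3->1,2=3,4->2] -> levels [7 6 8 6 7]
Step 8: flows [0->3,1=3,2->3,2->4] -> levels [6 6 6 8 8]
Step 9: flows [3->0,3->1,3->2,4->2] -> levels [7 7 8 5 7]
Step 10: flows [0->3,1->3,2->3,2->4] -> levels [6 6 6 8 8]
  -> period-2 cycle: step 10 state = step 8 state; never stabilizes
  -> state at step 30: (30-8) mod 2 = 0, same as step 8 -> [6 6 6 8 8]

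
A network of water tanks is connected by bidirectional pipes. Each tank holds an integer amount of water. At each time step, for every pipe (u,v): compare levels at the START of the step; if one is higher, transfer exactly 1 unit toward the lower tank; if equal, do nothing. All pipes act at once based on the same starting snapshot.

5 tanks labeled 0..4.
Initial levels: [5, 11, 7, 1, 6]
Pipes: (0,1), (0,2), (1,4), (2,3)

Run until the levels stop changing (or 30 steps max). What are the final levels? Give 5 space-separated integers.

Step 1: flows [1->0,2->0,1->4,2->3] -> levels [7 9 5 2 7]
Step 2: flows [1->0,0->2,1->4,2->3] -> levels [7 7 5 3 8]
Step 3: flows [0=1,0->2,4->1,2->3] -> levels [6 8 5 4 7]
Step 4: flows [1->0,0->2,1->4,2->3] -> levels [6 6 5 5 8]
Step 5: flows [0=1,0->2,4->1,2=3] -> levels [5 7 6 5 7]
Step 6: flows [1->0,2->0,1=4,2->3] -> levels [7 6 4 6 7]
Step 7: flows [0->1,0->2,4->1,3->2] -> levels [5 8 6 5 6]
Step 8: flows [1->0,2->0,1->4,2->3] -> levels [7 6 4 6 7]
  -> period-2 cycle: step 8 state = step 6 state; never stabilizes
  -> state at step 30: (30-6) mod 2 = 0, same as step 6 -> [7 6 4 6 7]

Answer: 7 6 4 6 7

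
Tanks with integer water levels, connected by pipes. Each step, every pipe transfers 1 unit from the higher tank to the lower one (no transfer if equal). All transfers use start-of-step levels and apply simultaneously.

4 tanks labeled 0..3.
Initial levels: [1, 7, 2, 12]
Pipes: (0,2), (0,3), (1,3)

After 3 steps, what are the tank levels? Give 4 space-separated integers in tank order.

Answer: 3 8 3 8

Derivation:
Step 1: flows [2->0,3->0,3->1] -> levels [3 8 1 10]
Step 2: flows [0->2,3->0,3->1] -> levels [3 9 2 8]
Step 3: flows [0->2,3->0,1->3] -> levels [3 8 3 8]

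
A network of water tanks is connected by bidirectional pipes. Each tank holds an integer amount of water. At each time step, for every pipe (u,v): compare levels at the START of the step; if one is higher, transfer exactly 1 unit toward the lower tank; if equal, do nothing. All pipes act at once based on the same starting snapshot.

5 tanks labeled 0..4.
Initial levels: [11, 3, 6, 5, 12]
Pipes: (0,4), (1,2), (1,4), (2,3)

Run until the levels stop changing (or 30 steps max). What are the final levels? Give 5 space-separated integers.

Answer: 7 7 8 6 9

Derivation:
Step 1: flows [4->0,2->1,4->1,2->3] -> levels [12 5 4 6 10]
Step 2: flows [0->4,1->2,4->1,3->2] -> levels [11 5 6 5 10]
Step 3: flows [0->4,2->1,4->1,2->3] -> levels [10 7 4 6 10]
Step 4: flows [0=4,1->2,4->1,3->2] -> levels [10 7 6 5 9]
Step 5: flows [0->4,1->2,4->1,2->3] -> levels [9 7 6 6 9]
Step 6: flows [0=4,1->2,4->1,2=3] -> levels [9 7 7 6 8]
Step 7: flows [0->4,1=2,4->1,2->3] -> levels [8 8 6 7 8]
Step 8: flows [0=4,1->2,1=4,3->2] -> levels [8 7 8 6 8]
Step 9: flows [0=4,2->1,4->1,2->3] -> levels [8 9 6 7 7]
Step 10: flows [0->4,1->2,1->4,3->2] -> levels [7 7 8 6 9]
Step 11: flows [4->0,2->1,4->1,2->3] -> levels [8 9 6 7 7]
  -> period-2 cycle: step 11 state = step 9 state; never stabilizes
  -> state at step 30: (30-9) mod 2 = 1, same as step 10 -> [7 7 8 6 9]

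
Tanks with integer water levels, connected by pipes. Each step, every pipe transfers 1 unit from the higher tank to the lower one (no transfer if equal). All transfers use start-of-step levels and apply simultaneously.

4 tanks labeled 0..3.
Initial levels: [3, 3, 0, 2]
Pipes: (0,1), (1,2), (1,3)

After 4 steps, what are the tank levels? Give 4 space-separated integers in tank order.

Answer: 2 3 1 2

Derivation:
Step 1: flows [0=1,1->2,1->3] -> levels [3 1 1 3]
Step 2: flows [0->1,1=2,3->1] -> levels [2 3 1 2]
Step 3: flows [1->0,1->2,1->3] -> levels [3 0 2 3]
Step 4: flows [0->1,2->1,3->1] -> levels [2 3 1 2]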